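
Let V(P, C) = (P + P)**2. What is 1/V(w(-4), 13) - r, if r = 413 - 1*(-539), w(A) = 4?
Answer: -60927/64 ≈ -951.98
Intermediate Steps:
V(P, C) = 4*P**2 (V(P, C) = (2*P)**2 = 4*P**2)
r = 952 (r = 413 + 539 = 952)
1/V(w(-4), 13) - r = 1/(4*4**2) - 1*952 = 1/(4*16) - 952 = 1/64 - 952 = -60927/64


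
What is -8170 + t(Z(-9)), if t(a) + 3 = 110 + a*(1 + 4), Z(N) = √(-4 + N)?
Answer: -8063 + 5*I*√13 ≈ -8063.0 + 18.028*I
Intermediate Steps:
t(a) = 107 + 5*a (t(a) = -3 + (110 + a*(1 + 4)) = -3 + (110 + a*5) = -3 + (110 + 5*a) = 107 + 5*a)
-8170 + t(Z(-9)) = -8170 + (107 + 5*√(-4 - 9)) = -8170 + (107 + 5*√(-13)) = -8170 + (107 + 5*(I*√13)) = -8170 + (107 + 5*I*√13) = -8063 + 5*I*√13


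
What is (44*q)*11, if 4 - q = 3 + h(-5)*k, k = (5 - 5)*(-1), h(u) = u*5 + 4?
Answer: 484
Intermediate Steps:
h(u) = 4 + 5*u (h(u) = 5*u + 4 = 4 + 5*u)
k = 0 (k = 0*(-1) = 0)
q = 1 (q = 4 - (3 + (4 + 5*(-5))*0) = 4 - (3 + (4 - 25)*0) = 4 - (3 - 21*0) = 4 - (3 + 0) = 4 - 1*3 = 4 - 3 = 1)
(44*q)*11 = (44*1)*11 = 44*11 = 484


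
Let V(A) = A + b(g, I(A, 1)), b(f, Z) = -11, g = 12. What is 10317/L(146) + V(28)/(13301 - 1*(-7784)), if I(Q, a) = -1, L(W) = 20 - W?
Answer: -72510601/885570 ≈ -81.880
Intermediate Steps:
V(A) = -11 + A (V(A) = A - 11 = -11 + A)
10317/L(146) + V(28)/(13301 - 1*(-7784)) = 10317/(20 - 1*146) + (-11 + 28)/(13301 - 1*(-7784)) = 10317/(20 - 146) + 17/(13301 + 7784) = 10317/(-126) + 17/21085 = 10317*(-1/126) + 17*(1/21085) = -3439/42 + 17/21085 = -72510601/885570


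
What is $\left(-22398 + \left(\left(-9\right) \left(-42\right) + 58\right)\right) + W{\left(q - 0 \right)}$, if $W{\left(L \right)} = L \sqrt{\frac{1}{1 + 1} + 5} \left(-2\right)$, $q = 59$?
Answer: $-21962 - 59 \sqrt{22} \approx -22239.0$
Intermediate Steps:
$W{\left(L \right)} = - L \sqrt{22}$ ($W{\left(L \right)} = L \sqrt{\frac{1}{2} + 5} \left(-2\right) = L \sqrt{\frac{11}{2}} \left(-2\right) = L \frac{\sqrt{22}}{2} \left(-2\right) = \frac{L \sqrt{22}}{2} \left(-2\right) = - L \sqrt{22}$)
$\left(-22398 + \left(\left(-9\right) \left(-42\right) + 58\right)\right) + W{\left(q - 0 \right)} = \left(-22398 + \left(\left(-9\right) \left(-42\right) + 58\right)\right) - \left(59 - 0\right) \sqrt{22} = \left(-22398 + \left(378 + 58\right)\right) - \left(59 + 0\right) \sqrt{22} = \left(-22398 + 436\right) - 59 \sqrt{22} = -21962 - 59 \sqrt{22}$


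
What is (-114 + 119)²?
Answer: 25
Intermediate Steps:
(-114 + 119)² = 5² = 25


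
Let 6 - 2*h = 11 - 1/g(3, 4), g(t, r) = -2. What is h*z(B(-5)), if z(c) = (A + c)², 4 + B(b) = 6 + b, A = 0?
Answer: -99/4 ≈ -24.750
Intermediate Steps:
B(b) = 2 + b (B(b) = -4 + (6 + b) = 2 + b)
z(c) = c² (z(c) = (0 + c)² = c²)
h = -11/4 (h = 3 - (11 - 1/(-2))/2 = 3 - (11 - 1*(-½))/2 = 3 - (11 + ½)/2 = 3 - ½*23/2 = 3 - 23/4 = -11/4 ≈ -2.7500)
h*z(B(-5)) = -11*(2 - 5)²/4 = -11/4*(-3)² = -11/4*9 = -99/4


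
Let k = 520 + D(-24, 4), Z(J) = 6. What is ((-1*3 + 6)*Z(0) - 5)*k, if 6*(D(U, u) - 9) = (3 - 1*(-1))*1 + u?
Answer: 20683/3 ≈ 6894.3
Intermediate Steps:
D(U, u) = 29/3 + u/6 (D(U, u) = 9 + ((3 - 1*(-1))*1 + u)/6 = 9 + ((3 + 1)*1 + u)/6 = 9 + (4*1 + u)/6 = 9 + (4 + u)/6 = 9 + (⅔ + u/6) = 29/3 + u/6)
k = 1591/3 (k = 520 + (29/3 + (⅙)*4) = 520 + (29/3 + ⅔) = 520 + 31/3 = 1591/3 ≈ 530.33)
((-1*3 + 6)*Z(0) - 5)*k = ((-1*3 + 6)*6 - 5)*(1591/3) = ((-3 + 6)*6 - 5)*(1591/3) = (3*6 - 5)*(1591/3) = (18 - 5)*(1591/3) = 13*(1591/3) = 20683/3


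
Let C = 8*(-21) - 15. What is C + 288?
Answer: 105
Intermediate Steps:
C = -183 (C = -168 - 15 = -183)
C + 288 = -183 + 288 = 105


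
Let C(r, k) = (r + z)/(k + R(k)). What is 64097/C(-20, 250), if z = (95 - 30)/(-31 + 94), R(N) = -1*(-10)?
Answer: -209981772/239 ≈ -8.7859e+5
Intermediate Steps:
R(N) = 10
z = 65/63 ≈ 1.0317
C(r, k) = (65/63 + r)/(10 + k) (C(r, k) = (r + 65/63)/(k + 10) = (65/63 + r)/(10 + k))
64097/C(-20, 250) = 64097/(((65/63 - 20)/(10 + 250))) = 64097/((-1195/63/260)) = 64097/(((1/260)*(-1195/63))) = 64097/(-239/3276) = 64097*(-3276/239) = -209981772/239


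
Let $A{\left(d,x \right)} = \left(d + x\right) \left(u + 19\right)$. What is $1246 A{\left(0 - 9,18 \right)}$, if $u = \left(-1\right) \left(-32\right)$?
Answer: $571914$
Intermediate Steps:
$u = 32$
$A{\left(d,x \right)} = 51 d + 51 x$ ($A{\left(d,x \right)} = \left(d + x\right) \left(32 + 19\right) = \left(d + x\right) 51 = 51 d + 51 x$)
$1246 A{\left(0 - 9,18 \right)} = 1246 \left(51 \left(0 - 9\right) + 51 \cdot 18\right) = 1246 \left(51 \left(0 - 9\right) + 918\right) = 1246 \left(51 \left(-9\right) + 918\right) = 1246 \left(-459 + 918\right) = 1246 \cdot 459 = 571914$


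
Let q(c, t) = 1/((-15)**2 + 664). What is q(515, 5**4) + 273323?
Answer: 242984148/889 ≈ 2.7332e+5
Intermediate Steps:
q(c, t) = 1/889 (q(c, t) = 1/(225 + 664) = 1/889)
q(515, 5**4) + 273323 = 1/889 + 273323 = 242984148/889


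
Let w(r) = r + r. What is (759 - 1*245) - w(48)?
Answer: 418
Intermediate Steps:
w(r) = 2*r
(759 - 1*245) - w(48) = (759 - 1*245) - 2*48 = (759 - 245) - 1*96 = 514 - 96 = 418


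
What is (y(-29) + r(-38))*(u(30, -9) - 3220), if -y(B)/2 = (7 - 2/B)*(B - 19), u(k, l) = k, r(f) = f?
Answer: -2043580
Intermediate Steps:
y(B) = -2*(-19 + B)*(7 - 2/B) (y(B) = -2*(7 - 2/B)*(B - 19) = -2*(7 - 2/B)*(-19 + B) = -2*(-19 + B)*(7 - 2/B))
(y(-29) + r(-38))*(u(30, -9) - 3220) = ((270 - 76/(-29) - 14*(-29)) - 38)*(30 - 3220) = ((270 - 76*(-1/29) + 406) - 38)*(-3190) = ((270 + 76/29 + 406) - 38)*(-3190) = (19680/29 - 38)*(-3190) = (18578/29)*(-3190) = -2043580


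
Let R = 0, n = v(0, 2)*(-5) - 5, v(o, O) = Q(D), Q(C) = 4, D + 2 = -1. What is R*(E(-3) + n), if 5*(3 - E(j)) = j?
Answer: 0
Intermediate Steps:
D = -3 (D = -2 - 1 = -3)
v(o, O) = 4
E(j) = 3 - j/5
n = -25 (n = 4*(-5) - 5 = -20 - 5 = -25)
R*(E(-3) + n) = 0*((3 - ⅕*(-3)) - 25) = 0*((3 + ⅗) - 25) = 0*(18/5 - 25) = 0*(-107/5) = 0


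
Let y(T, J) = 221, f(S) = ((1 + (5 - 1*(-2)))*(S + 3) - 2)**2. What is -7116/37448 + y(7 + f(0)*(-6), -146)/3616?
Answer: -2181931/16926496 ≈ -0.12891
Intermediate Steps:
f(S) = (22 + 8*S)**2 (f(S) = ((1 + (5 + 2))*(3 + S) - 2)**2 = ((1 + 7)*(3 + S) - 2)**2 = (8*(3 + S) - 2)**2 = ((24 + 8*S) - 2)**2 = (22 + 8*S)**2)
-7116/37448 + y(7 + f(0)*(-6), -146)/3616 = -7116/37448 + 221/3616 = -7116*1/37448 + 221*(1/3616) = -1779/9362 + 221/3616 = -2181931/16926496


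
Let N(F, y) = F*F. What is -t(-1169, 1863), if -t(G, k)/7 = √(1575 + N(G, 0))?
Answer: 14*√342034 ≈ 8187.7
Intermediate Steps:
N(F, y) = F²
t(G, k) = -7*√(1575 + G²)
-t(-1169, 1863) = -(-7)*√(1575 + (-1169)²) = -(-7)*√(1575 + 1366561) = -(-7)*√1368136 = -(-7)*2*√342034 = -(-14)*√342034 = 14*√342034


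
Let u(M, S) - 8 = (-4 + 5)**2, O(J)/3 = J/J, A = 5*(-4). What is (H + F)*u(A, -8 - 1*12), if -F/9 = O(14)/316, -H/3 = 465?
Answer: -3967623/316 ≈ -12556.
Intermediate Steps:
H = -1395 (H = -3*465 = -1395)
A = -20
O(J) = 3 (O(J) = 3*(J/J) = 3*1 = 3)
F = -27/316 ≈ -0.085443
u(M, S) = 9 (u(M, S) = 8 + (-4 + 5)**2 = 8 + 1**2 = 8 + 1 = 9)
(H + F)*u(A, -8 - 1*12) = (-1395 - 27/316)*9 = -440847/316*9 = -3967623/316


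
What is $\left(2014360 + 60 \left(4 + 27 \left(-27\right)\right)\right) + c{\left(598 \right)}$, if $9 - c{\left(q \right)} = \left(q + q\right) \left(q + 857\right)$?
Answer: $230689$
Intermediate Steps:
$c{\left(q \right)} = 9 - 2 q \left(857 + q\right)$ ($c{\left(q \right)} = 9 - \left(q + q\right) \left(q + 857\right) = 9 - 2 q \left(857 + q\right)$)
$\left(2014360 + 60 \left(4 + 27 \left(-27\right)\right)\right) + c{\left(598 \right)} = \left(2014360 + 60 \left(4 + 27 \left(-27\right)\right)\right) - \left(1024963 + 715208\right) = \left(2014360 + 60 \left(4 - 729\right)\right) - 1740171 = \left(2014360 + 60 \left(-725\right)\right) - 1740171 = \left(2014360 - 43500\right) - 1740171 = 1970860 - 1740171 = 230689$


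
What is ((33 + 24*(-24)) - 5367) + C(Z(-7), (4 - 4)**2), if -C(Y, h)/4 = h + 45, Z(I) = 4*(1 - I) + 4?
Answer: -6090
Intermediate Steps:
Z(I) = 8 - 4*I (Z(I) = (4 - 4*I) + 4 = 8 - 4*I)
C(Y, h) = -180 - 4*h (C(Y, h) = -4*(h + 45) = -4*(45 + h) = -180 - 4*h)
((33 + 24*(-24)) - 5367) + C(Z(-7), (4 - 4)**2) = ((33 + 24*(-24)) - 5367) + (-180 - 4*(4 - 4)**2) = ((33 - 576) - 5367) + (-180 - 4*0**2) = (-543 - 5367) + (-180 - 4*0) = -5910 + (-180 + 0) = -5910 - 180 = -6090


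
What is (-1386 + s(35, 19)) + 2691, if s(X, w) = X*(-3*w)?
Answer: -690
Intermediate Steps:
s(X, w) = -3*X*w
(-1386 + s(35, 19)) + 2691 = (-1386 - 3*35*19) + 2691 = (-1386 - 1995) + 2691 = -3381 + 2691 = -690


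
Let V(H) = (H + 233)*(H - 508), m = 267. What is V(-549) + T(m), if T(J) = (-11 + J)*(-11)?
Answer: 331196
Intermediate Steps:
T(J) = 121 - 11*J
V(H) = (-508 + H)*(233 + H) (V(H) = (233 + H)*(-508 + H) = (-508 + H)*(233 + H))
V(-549) + T(m) = (-118364 + (-549)² - 275*(-549)) + (121 - 11*267) = (-118364 + 301401 + 150975) + (121 - 2937) = 334012 - 2816 = 331196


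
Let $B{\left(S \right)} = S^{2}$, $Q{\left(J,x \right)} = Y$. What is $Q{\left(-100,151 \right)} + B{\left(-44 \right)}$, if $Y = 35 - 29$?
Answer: $1942$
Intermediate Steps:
$Y = 6$
$Q{\left(J,x \right)} = 6$
$Q{\left(-100,151 \right)} + B{\left(-44 \right)} = 6 + \left(-44\right)^{2} = 6 + 1936 = 1942$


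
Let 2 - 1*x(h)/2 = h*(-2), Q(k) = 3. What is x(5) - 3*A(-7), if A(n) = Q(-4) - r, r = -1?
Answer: 12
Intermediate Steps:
A(n) = 4 (A(n) = 3 - 1*(-1) = 3 + 1 = 4)
x(h) = 4 + 4*h (x(h) = 4 - 2*h*(-2) = 4 - (-4)*h = 4 + 4*h)
x(5) - 3*A(-7) = (4 + 4*5) - 3*4 = (4 + 20) - 12 = 24 - 12 = 12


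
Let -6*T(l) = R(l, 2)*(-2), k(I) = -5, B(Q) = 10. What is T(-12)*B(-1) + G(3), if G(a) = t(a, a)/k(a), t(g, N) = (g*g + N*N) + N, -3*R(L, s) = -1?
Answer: -139/45 ≈ -3.0889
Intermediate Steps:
R(L, s) = ⅓ (R(L, s) = -⅓*(-1) = ⅓)
t(g, N) = N + N² + g² (t(g, N) = (g² + N²) + N = (N² + g²) + N = N + N² + g²)
G(a) = -2*a²/5 - a/5 (G(a) = (a + a² + a²)/(-5) = (a + 2*a²)*(-⅕) = -2*a²/5 - a/5)
T(l) = ⅑ (T(l) = -(-2)/18 = -⅙*(-⅔) = ⅑)
T(-12)*B(-1) + G(3) = (⅑)*10 + (⅕)*3*(-1 - 2*3) = 10/9 + (⅕)*3*(-1 - 6) = 10/9 + (⅕)*3*(-7) = 10/9 - 21/5 = -139/45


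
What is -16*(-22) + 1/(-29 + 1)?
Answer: 9855/28 ≈ 351.96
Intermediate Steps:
-16*(-22) + 1/(-29 + 1) = 352 + 1/(-28) = 352 - 1/28 = 9855/28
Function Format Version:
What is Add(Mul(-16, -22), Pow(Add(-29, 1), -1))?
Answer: Rational(9855, 28) ≈ 351.96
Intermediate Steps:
Add(Mul(-16, -22), Pow(Add(-29, 1), -1)) = Add(352, Pow(-28, -1)) = Add(352, Rational(-1, 28)) = Rational(9855, 28)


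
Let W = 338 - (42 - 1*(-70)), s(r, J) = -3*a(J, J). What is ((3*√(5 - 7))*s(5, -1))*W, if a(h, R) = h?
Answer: 2034*I*√2 ≈ 2876.5*I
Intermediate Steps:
s(r, J) = -3*J
W = 226 (W = 338 - (42 + 70) = 338 - 1*112 = 338 - 112 = 226)
((3*√(5 - 7))*s(5, -1))*W = ((3*√(5 - 7))*(-3*(-1)))*226 = ((3*√(-2))*3)*226 = ((3*(I*√2))*3)*226 = ((3*I*√2)*3)*226 = (9*I*√2)*226 = 2034*I*√2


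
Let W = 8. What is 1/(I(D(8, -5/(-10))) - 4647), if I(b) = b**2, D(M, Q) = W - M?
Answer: -1/4647 ≈ -0.00021519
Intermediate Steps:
D(M, Q) = 8 - M
1/(I(D(8, -5/(-10))) - 4647) = 1/((8 - 1*8)**2 - 4647) = 1/((8 - 8)**2 - 4647) = 1/(0**2 - 4647) = 1/(0 - 4647) = 1/(-4647) = -1/4647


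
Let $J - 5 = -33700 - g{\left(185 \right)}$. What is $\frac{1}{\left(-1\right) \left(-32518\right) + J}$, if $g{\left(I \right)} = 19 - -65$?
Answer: $- \frac{1}{1261} \approx -0.00079302$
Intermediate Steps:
$g{\left(I \right)} = 84$ ($g{\left(I \right)} = 19 + 65 = 84$)
$J = -33779$ ($J = 5 - 33784 = -33779$)
$\frac{1}{\left(-1\right) \left(-32518\right) + J} = \frac{1}{\left(-1\right) \left(-32518\right) - 33779} = \frac{1}{32518 - 33779} = \frac{1}{-1261} = - \frac{1}{1261}$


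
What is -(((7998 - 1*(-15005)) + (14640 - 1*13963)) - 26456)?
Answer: 2776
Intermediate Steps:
-(((7998 - 1*(-15005)) + (14640 - 1*13963)) - 26456) = -(((7998 + 15005) + (14640 - 13963)) - 26456) = -((23003 + 677) - 26456) = -(23680 - 26456) = -1*(-2776) = 2776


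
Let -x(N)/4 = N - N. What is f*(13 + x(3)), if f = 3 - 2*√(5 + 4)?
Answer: -39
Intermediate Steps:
x(N) = 0 (x(N) = -4*(N - N) = -4*0 = 0)
f = -3 (f = 3 - 2*√9 = 3 - 2*3 = 3 - 6 = -3)
f*(13 + x(3)) = -3*(13 + 0) = -3*13 = -39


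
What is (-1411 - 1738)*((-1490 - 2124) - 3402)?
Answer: 22093384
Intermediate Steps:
(-1411 - 1738)*((-1490 - 2124) - 3402) = -3149*(-3614 - 3402) = -3149*(-7016) = 22093384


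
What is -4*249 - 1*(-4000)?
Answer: 3004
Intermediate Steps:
-4*249 - 1*(-4000) = -996 + 4000 = 3004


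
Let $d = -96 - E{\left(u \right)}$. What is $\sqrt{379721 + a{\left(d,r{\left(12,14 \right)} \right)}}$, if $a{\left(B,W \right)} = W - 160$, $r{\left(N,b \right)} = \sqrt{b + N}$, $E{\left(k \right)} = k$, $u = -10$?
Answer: $\sqrt{379561 + \sqrt{26}} \approx 616.09$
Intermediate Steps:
$r{\left(N,b \right)} = \sqrt{N + b}$
$d = -86$ ($d = -96 - -10 = -96 + 10 = -86$)
$a{\left(B,W \right)} = -160 + W$
$\sqrt{379721 + a{\left(d,r{\left(12,14 \right)} \right)}} = \sqrt{379721 - \left(160 - \sqrt{12 + 14}\right)} = \sqrt{379721 - \left(160 - \sqrt{26}\right)} = \sqrt{379561 + \sqrt{26}}$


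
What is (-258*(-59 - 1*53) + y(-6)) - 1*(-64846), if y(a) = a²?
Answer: 93778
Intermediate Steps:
(-258*(-59 - 1*53) + y(-6)) - 1*(-64846) = (-258*(-59 - 1*53) + (-6)²) - 1*(-64846) = (-258*(-59 - 53) + 36) + 64846 = (-258*(-112) + 36) + 64846 = (28896 + 36) + 64846 = 28932 + 64846 = 93778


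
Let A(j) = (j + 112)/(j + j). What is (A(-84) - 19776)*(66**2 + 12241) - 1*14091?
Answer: -1969434775/6 ≈ -3.2824e+8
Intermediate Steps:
A(j) = (112 + j)/(2*j) (A(j) = (112 + j)/((2*j)) = (112 + j)*(1/(2*j)) = (112 + j)/(2*j))
(A(-84) - 19776)*(66**2 + 12241) - 1*14091 = ((1/2)*(112 - 84)/(-84) - 19776)*(66**2 + 12241) - 1*14091 = ((1/2)*(-1/84)*28 - 19776)*(4356 + 12241) - 14091 = (-1/6 - 19776)*16597 - 14091 = -118657/6*16597 - 14091 = -1969350229/6 - 14091 = -1969434775/6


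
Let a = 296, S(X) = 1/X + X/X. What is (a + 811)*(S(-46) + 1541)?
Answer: 78520617/46 ≈ 1.7070e+6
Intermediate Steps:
S(X) = 1 + 1/X (S(X) = 1/X + 1 = 1 + 1/X)
(a + 811)*(S(-46) + 1541) = (296 + 811)*((1 - 46)/(-46) + 1541) = 1107*(-1/46*(-45) + 1541) = 1107*(45/46 + 1541) = 1107*(70931/46) = 78520617/46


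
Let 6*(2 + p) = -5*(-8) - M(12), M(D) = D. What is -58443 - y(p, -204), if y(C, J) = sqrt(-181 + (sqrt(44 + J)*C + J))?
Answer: -58443 - sqrt(-3465 + 96*I*sqrt(10))/3 ≈ -58444.0 - 19.64*I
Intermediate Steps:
p = 8/3 (p = -2 + (-5*(-8) - 1*12)/6 = -2 + (40 - 12)/6 = -2 + (1/6)*28 = -2 + 14/3 = 8/3 ≈ 2.6667)
y(C, J) = sqrt(-181 + J + C*sqrt(44 + J)) (y(C, J) = sqrt(-181 + (C*sqrt(44 + J) + J)) = sqrt(-181 + (J + C*sqrt(44 + J))) = sqrt(-181 + J + C*sqrt(44 + J)))
-58443 - y(p, -204) = -58443 - sqrt(-181 - 204 + 8*sqrt(44 - 204)/3) = -58443 - sqrt(-181 - 204 + 8*sqrt(-160)/3) = -58443 - sqrt(-181 - 204 + 8*(4*I*sqrt(10))/3) = -58443 - sqrt(-181 - 204 + 32*I*sqrt(10)/3) = -58443 - sqrt(-385 + 32*I*sqrt(10)/3)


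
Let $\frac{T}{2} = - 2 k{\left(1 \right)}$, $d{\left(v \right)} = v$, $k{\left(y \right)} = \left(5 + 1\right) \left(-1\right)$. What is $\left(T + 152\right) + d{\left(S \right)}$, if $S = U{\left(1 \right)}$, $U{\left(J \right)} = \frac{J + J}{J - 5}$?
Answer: $\frac{351}{2} \approx 175.5$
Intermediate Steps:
$U{\left(J \right)} = \frac{2 J}{-5 + J}$
$S = - \frac{1}{2}$ ($S = 2 \cdot 1 \frac{1}{-5 + 1} = 2 \cdot 1 \frac{1}{-4} = 2 \cdot 1 \left(- \frac{1}{4}\right) = - \frac{1}{2} \approx -0.5$)
$k{\left(y \right)} = -6$ ($k{\left(y \right)} = 6 \left(-1\right) = -6$)
$T = 24$ ($T = 2 \left(\left(-2\right) \left(-6\right)\right) = 2 \cdot 12 = 24$)
$\left(T + 152\right) + d{\left(S \right)} = \left(24 + 152\right) - \frac{1}{2} = 176 - \frac{1}{2} = \frac{351}{2}$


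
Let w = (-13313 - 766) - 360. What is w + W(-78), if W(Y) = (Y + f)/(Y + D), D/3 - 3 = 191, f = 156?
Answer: -1212863/84 ≈ -14439.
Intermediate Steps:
w = -14439 (w = -14079 - 360 = -14439)
D = 582 (D = 9 + 3*191 = 9 + 573 = 582)
W(Y) = (156 + Y)/(582 + Y) (W(Y) = (Y + 156)/(Y + 582) = (156 + Y)/(582 + Y))
w + W(-78) = -14439 + (156 - 78)/(582 - 78) = -14439 + 78/504 = -14439 + (1/504)*78 = -14439 + 13/84 = -1212863/84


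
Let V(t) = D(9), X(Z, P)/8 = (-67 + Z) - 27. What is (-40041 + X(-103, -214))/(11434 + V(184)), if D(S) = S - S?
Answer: -41617/11434 ≈ -3.6398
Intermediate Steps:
D(S) = 0
X(Z, P) = -752 + 8*Z (X(Z, P) = 8*((-67 + Z) - 27) = 8*(-94 + Z) = -752 + 8*Z)
V(t) = 0
(-40041 + X(-103, -214))/(11434 + V(184)) = (-40041 + (-752 + 8*(-103)))/(11434 + 0) = (-40041 + (-752 - 824))/11434 = (-40041 - 1576)*(1/11434) = -41617*1/11434 = -41617/11434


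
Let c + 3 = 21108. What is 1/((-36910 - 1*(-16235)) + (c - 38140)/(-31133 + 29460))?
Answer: -1673/34572240 ≈ -4.8391e-5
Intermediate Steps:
c = 21105 (c = -3 + 21108 = 21105)
1/((-36910 - 1*(-16235)) + (c - 38140)/(-31133 + 29460)) = 1/((-36910 - 1*(-16235)) + (21105 - 38140)/(-31133 + 29460)) = 1/((-36910 + 16235) - 17035/(-1673)) = 1/(-20675 - 17035*(-1/1673)) = 1/(-20675 + 17035/1673) = 1/(-34572240/1673) = -1673/34572240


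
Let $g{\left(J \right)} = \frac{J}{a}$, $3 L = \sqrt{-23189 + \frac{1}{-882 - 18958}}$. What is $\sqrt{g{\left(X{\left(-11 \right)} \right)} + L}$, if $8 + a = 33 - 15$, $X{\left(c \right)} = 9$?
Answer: $\frac{\sqrt{3113640 + 465 i \sqrt{142621625910}}}{1860} \approx 5.0827 + 4.9934 i$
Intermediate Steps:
$L = \frac{i \sqrt{142621625910}}{7440}$ ($L = \frac{\sqrt{-23189 + \frac{1}{-882 - 18958}}}{3} = \frac{\sqrt{-23189 + \frac{1}{-19840}}}{3} = \frac{\sqrt{-23189 - \frac{1}{19840}}}{3} = \frac{\sqrt{- \frac{460069761}{19840}}}{3} = \frac{\frac{1}{2480} i \sqrt{142621625910}}{3} = \frac{i \sqrt{142621625910}}{7440} \approx 50.76 i$)
$a = 10$ ($a = -8 + \left(33 - 15\right) = -8 + 18 = 10$)
$g{\left(J \right)} = \frac{J}{10}$
$\sqrt{g{\left(X{\left(-11 \right)} \right)} + L} = \sqrt{\frac{1}{10} \cdot 9 + \frac{i \sqrt{142621625910}}{7440}} = \sqrt{\frac{9}{10} + \frac{i \sqrt{142621625910}}{7440}}$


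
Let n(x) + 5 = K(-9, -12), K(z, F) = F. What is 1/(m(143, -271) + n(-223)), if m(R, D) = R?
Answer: 1/126 ≈ 0.0079365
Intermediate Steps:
n(x) = -17 (n(x) = -5 - 12 = -17)
1/(m(143, -271) + n(-223)) = 1/(143 - 17) = 1/126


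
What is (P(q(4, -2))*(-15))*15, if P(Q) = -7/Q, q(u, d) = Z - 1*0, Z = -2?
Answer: -1575/2 ≈ -787.50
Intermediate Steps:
q(u, d) = -2 (q(u, d) = -2 - 1*0 = -2 + 0 = -2)
(P(q(4, -2))*(-15))*15 = (-7/(-2)*(-15))*15 = (-7*(-½)*(-15))*15 = ((7/2)*(-15))*15 = -105/2*15 = -1575/2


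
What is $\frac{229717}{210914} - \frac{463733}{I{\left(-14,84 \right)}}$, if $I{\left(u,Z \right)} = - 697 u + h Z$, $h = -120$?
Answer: $\frac{24470437709}{16978577} \approx 1441.3$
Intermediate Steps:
$I{\left(u,Z \right)} = - 697 u - 120 Z$
$\frac{229717}{210914} - \frac{463733}{I{\left(-14,84 \right)}} = \frac{229717}{210914} - \frac{463733}{\left(-697\right) \left(-14\right) - 10080} = 229717 \cdot \frac{1}{210914} - \frac{463733}{9758 - 10080} = \frac{229717}{210914} - \frac{463733}{-322} = \frac{229717}{210914} - - \frac{463733}{322} = \frac{229717}{210914} + \frac{463733}{322} = \frac{24470437709}{16978577}$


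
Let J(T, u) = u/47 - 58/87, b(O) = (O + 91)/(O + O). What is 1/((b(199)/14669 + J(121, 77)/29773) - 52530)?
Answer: -12254491504083/643728437700850058 ≈ -1.9037e-5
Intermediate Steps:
b(O) = (91 + O)/(2*O) (b(O) = (91 + O)/((2*O)) = (91 + O)*(1/(2*O)) = (91 + O)/(2*O))
J(T, u) = -⅔ + u/47 (J(T, u) = u*(1/47) - 58*1/87 = u/47 - ⅔ = -⅔ + u/47)
1/((b(199)/14669 + J(121, 77)/29773) - 52530) = 1/((((½)*(91 + 199)/199)/14669 + (-⅔ + (1/47)*77)/29773) - 52530) = 1/((((½)*(1/199)*290)*(1/14669) + (-⅔ + 77/47)*(1/29773)) - 52530) = 1/(((145/199)*(1/14669) + (137/141)*(1/29773)) - 52530) = 1/((145/2919131 + 137/4197993) - 52530) = 1/(1008629932/12254491504083 - 52530) = 1/(-643728437700850058/12254491504083) = -12254491504083/643728437700850058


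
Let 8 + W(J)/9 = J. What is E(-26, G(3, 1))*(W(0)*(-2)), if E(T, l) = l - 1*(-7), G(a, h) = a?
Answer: 1440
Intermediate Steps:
E(T, l) = 7 + l (E(T, l) = l + 7 = 7 + l)
W(J) = -72 + 9*J
E(-26, G(3, 1))*(W(0)*(-2)) = (7 + 3)*((-72 + 9*0)*(-2)) = 10*((-72 + 0)*(-2)) = 10*(-72*(-2)) = 10*144 = 1440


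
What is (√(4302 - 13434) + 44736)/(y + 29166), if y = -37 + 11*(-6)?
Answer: 44736/29063 + 2*I*√2283/29063 ≈ 1.5393 + 0.0032881*I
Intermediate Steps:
y = -103 (y = -37 - 66 = -103)
(√(4302 - 13434) + 44736)/(y + 29166) = (√(4302 - 13434) + 44736)/(-103 + 29166) = (√(-9132) + 44736)/29063 = (2*I*√2283 + 44736)*(1/29063) = (44736 + 2*I*√2283)*(1/29063) = 44736/29063 + 2*I*√2283/29063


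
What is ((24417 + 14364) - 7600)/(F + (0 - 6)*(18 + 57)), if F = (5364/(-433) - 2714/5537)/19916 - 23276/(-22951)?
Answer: -17085441038396279458/246019439207679597 ≈ -69.448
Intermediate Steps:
F = 555348877318503/547943973522218 (F = (5364*(-1/433) - 2714*1/5537)*(1/19916) - 23276*(-1/22951) = (-5364/433 - 2714/5537)*(1/19916) + 23276/22951 = -30875630/2397521*1/19916 + 23276/22951 = -15437815/23874514118 + 23276/22951 = 555348877318503/547943973522218 ≈ 1.0135)
((24417 + 14364) - 7600)/(F + (0 - 6)*(18 + 57)) = ((24417 + 14364) - 7600)/(555348877318503/547943973522218 + (0 - 6)*(18 + 57)) = (38781 - 7600)/(555348877318503/547943973522218 - 6*75) = 31181/(555348877318503/547943973522218 - 450) = 31181/(-246019439207679597/547943973522218) = 31181*(-547943973522218/246019439207679597) = -17085441038396279458/246019439207679597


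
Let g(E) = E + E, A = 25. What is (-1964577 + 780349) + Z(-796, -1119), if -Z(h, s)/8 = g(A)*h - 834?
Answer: -859156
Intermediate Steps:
g(E) = 2*E
Z(h, s) = 6672 - 400*h (Z(h, s) = -8*((2*25)*h - 834) = -8*(50*h - 834) = -8*(-834 + 50*h) = 6672 - 400*h)
(-1964577 + 780349) + Z(-796, -1119) = (-1964577 + 780349) + (6672 - 400*(-796)) = -1184228 + (6672 + 318400) = -1184228 + 325072 = -859156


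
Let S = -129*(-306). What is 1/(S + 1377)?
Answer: 1/40851 ≈ 2.4479e-5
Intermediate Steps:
S = 39474
1/(S + 1377) = 1/(39474 + 1377) = 1/40851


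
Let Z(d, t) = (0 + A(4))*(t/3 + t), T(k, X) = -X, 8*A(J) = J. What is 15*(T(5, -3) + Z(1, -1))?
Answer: 35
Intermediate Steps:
A(J) = J/8
Z(d, t) = 2*t/3 (Z(d, t) = (0 + (⅛)*4)*(t/3 + t) = (0 + ½)*(t*(⅓) + t) = (t/3 + t)/2 = (4*t/3)/2 = 2*t/3)
15*(T(5, -3) + Z(1, -1)) = 15*(-1*(-3) + (⅔)*(-1)) = 15*(3 - ⅔) = 15*(7/3) = 35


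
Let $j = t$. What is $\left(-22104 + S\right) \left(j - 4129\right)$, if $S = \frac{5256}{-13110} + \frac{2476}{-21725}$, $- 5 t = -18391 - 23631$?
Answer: $- \frac{4486100177976064}{47469125} \approx -9.4506 \cdot 10^{7}$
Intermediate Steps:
$t = \frac{42022}{5}$ ($t = - \frac{-18391 - 23631}{5} = \left(- \frac{1}{5}\right) \left(-42022\right) = \frac{42022}{5} \approx 8404.4$)
$j = \frac{42022}{5} \approx 8404.4$
$S = - \frac{4888232}{9493825}$ ($S = 5256 \left(- \frac{1}{13110}\right) + 2476 \left(- \frac{1}{21725}\right) = - \frac{876}{2185} - \frac{2476}{21725} = - \frac{4888232}{9493825} \approx -0.51488$)
$\left(-22104 + S\right) \left(j - 4129\right) = \left(-22104 - \frac{4888232}{9493825}\right) \left(\frac{42022}{5} - 4129\right) = \left(- \frac{209856396032}{9493825}\right) \frac{21377}{5} = - \frac{4486100177976064}{47469125}$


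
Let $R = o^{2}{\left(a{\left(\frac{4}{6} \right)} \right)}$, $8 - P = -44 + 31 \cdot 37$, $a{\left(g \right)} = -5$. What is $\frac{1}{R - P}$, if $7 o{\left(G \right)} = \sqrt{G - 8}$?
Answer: $\frac{49}{53642} \approx 0.00091346$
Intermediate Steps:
$o{\left(G \right)} = \frac{\sqrt{-8 + G}}{7}$ ($o{\left(G \right)} = \frac{\sqrt{G - 8}}{7} = \frac{\sqrt{-8 + G}}{7}$)
$P = -1095$ ($P = 8 - \left(-44 + 31 \cdot 37\right) = 8 - \left(-44 + 1147\right) = 8 - 1103 = -1095$)
$R = - \frac{13}{49}$ ($R = \left(\frac{\sqrt{-8 - 5}}{7}\right)^{2} = \left(\frac{\sqrt{-13}}{7}\right)^{2} = \left(\frac{i \sqrt{13}}{7}\right)^{2} = - \frac{13}{49} \approx -0.26531$)
$\frac{1}{R - P} = \frac{1}{- \frac{13}{49} - -1095} = \frac{1}{- \frac{13}{49} + 1095} = \frac{1}{\frac{53642}{49}} = \frac{49}{53642}$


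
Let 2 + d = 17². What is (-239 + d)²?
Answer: 2304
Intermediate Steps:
d = 287 (d = -2 + 17² = -2 + 289 = 287)
(-239 + d)² = (-239 + 287)² = 48² = 2304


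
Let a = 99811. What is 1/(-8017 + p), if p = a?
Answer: 1/91794 ≈ 1.0894e-5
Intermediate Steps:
p = 99811
1/(-8017 + p) = 1/(-8017 + 99811) = 1/91794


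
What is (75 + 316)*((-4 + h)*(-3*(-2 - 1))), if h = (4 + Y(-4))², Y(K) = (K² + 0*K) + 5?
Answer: 2185299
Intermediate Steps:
Y(K) = 5 + K² (Y(K) = (K² + 0) + 5 = K² + 5 = 5 + K²)
h = 625 (h = (4 + (5 + (-4)²))² = (4 + (5 + 16))² = (4 + 21)² = 25² = 625)
(75 + 316)*((-4 + h)*(-3*(-2 - 1))) = (75 + 316)*((-4 + 625)*(-3*(-2 - 1))) = 391*(621*(-3*(-3))) = 391*(621*9) = 391*5589 = 2185299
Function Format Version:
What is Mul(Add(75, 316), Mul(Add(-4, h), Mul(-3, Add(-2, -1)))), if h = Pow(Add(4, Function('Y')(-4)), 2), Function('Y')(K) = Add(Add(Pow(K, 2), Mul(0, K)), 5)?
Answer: 2185299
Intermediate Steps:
Function('Y')(K) = Add(5, Pow(K, 2)) (Function('Y')(K) = Add(Add(Pow(K, 2), 0), 5) = Add(Pow(K, 2), 5) = Add(5, Pow(K, 2)))
h = 625 (h = Pow(Add(4, Add(5, Pow(-4, 2))), 2) = Pow(Add(4, Add(5, 16)), 2) = Pow(Add(4, 21), 2) = Pow(25, 2) = 625)
Mul(Add(75, 316), Mul(Add(-4, h), Mul(-3, Add(-2, -1)))) = Mul(Add(75, 316), Mul(Add(-4, 625), Mul(-3, Add(-2, -1)))) = Mul(391, Mul(621, Mul(-3, -3))) = Mul(391, Mul(621, 9)) = Mul(391, 5589) = 2185299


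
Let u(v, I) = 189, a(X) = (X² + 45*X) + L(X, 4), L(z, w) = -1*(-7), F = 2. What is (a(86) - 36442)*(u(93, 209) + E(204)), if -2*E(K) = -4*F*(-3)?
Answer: -4454913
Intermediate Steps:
L(z, w) = 7
E(K) = -12 (E(K) = -(-4*2)*(-3)/2 = -(-4)*(-3) = -½*24 = -12)
a(X) = 7 + X² + 45*X (a(X) = (X² + 45*X) + 7 = 7 + X² + 45*X)
(a(86) - 36442)*(u(93, 209) + E(204)) = ((7 + 86² + 45*86) - 36442)*(189 - 12) = ((7 + 7396 + 3870) - 36442)*177 = (11273 - 36442)*177 = -25169*177 = -4454913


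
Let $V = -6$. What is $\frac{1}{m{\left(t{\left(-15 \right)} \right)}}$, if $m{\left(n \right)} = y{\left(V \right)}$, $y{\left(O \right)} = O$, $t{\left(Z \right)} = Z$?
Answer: $- \frac{1}{6} \approx -0.16667$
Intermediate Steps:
$m{\left(n \right)} = -6$
$\frac{1}{m{\left(t{\left(-15 \right)} \right)}} = \frac{1}{-6} = - \frac{1}{6}$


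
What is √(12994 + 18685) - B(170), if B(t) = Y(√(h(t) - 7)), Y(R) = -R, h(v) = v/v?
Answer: √31679 + I*√6 ≈ 177.99 + 2.4495*I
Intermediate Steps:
h(v) = 1
B(t) = -I*√6 (B(t) = -√(1 - 7) = -√(-6) = -I*√6)
√(12994 + 18685) - B(170) = √(12994 + 18685) - (-1)*I*√6 = √31679 + I*√6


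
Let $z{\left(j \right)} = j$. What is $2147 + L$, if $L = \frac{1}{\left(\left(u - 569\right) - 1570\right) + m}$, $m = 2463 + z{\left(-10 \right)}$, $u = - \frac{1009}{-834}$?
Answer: $\frac{564414929}{262885} \approx 2147.0$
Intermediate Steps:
$u = \frac{1009}{834}$ ($u = \left(-1009\right) \left(- \frac{1}{834}\right) = \frac{1009}{834} \approx 1.2098$)
$m = 2453$ ($m = 2463 - 10 = 2453$)
$L = \frac{834}{262885}$ ($L = \frac{1}{\left(\left(\frac{1009}{834} - 569\right) - 1570\right) + 2453} = \frac{1}{\left(- \frac{473537}{834} - 1570\right) + 2453} = \frac{1}{- \frac{1782917}{834} + 2453} = \frac{1}{\frac{262885}{834}} = \frac{834}{262885} \approx 0.0031725$)
$2147 + L = 2147 + \frac{834}{262885} = \frac{564414929}{262885}$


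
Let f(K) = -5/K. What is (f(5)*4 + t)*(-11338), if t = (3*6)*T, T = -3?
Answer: 657604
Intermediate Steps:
t = -54 (t = (3*6)*(-3) = 18*(-3) = -54)
(f(5)*4 + t)*(-11338) = (-5/5*4 - 54)*(-11338) = (-5*⅕*4 - 54)*(-11338) = (-1*4 - 54)*(-11338) = (-4 - 54)*(-11338) = -58*(-11338) = 657604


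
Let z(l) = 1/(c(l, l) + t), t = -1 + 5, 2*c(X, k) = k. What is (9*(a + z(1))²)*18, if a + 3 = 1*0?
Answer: 1250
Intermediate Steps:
c(X, k) = k/2
t = 4
a = -3 (a = -3 + 1*0 = -3 + 0 = -3)
z(l) = 1/(4 + l/2) (z(l) = 1/(l/2 + 4) = 1/(4 + l/2))
(9*(a + z(1))²)*18 = (9*(-3 + 2/(8 + 1))²)*18 = (9*(-3 + 2/9)²)*18 = (9*(-25/9)²)*18 = (9*(625/81))*18 = (625/9)*18 = 1250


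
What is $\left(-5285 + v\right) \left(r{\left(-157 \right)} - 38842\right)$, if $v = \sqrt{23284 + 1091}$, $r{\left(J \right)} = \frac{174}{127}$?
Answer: $\frac{26069636600}{127} - \frac{123319000 \sqrt{39}}{127} \approx 1.9921 \cdot 10^{8}$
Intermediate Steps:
$r{\left(J \right)} = \frac{174}{127}$ ($r{\left(J \right)} = 174 \cdot \frac{1}{127} = \frac{174}{127}$)
$v = 25 \sqrt{39}$ ($v = \sqrt{24375} = 25 \sqrt{39} \approx 156.13$)
$\left(-5285 + v\right) \left(r{\left(-157 \right)} - 38842\right) = \left(-5285 + 25 \sqrt{39}\right) \left(\frac{174}{127} - 38842\right) = \left(-5285 + 25 \sqrt{39}\right) \left(- \frac{4932760}{127}\right) = \frac{26069636600}{127} - \frac{123319000 \sqrt{39}}{127}$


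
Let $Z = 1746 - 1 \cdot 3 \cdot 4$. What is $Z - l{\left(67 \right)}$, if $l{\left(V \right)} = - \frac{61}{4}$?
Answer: $\frac{6997}{4} \approx 1749.3$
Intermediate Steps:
$l{\left(V \right)} = - \frac{61}{4}$ ($l{\left(V \right)} = \left(-61\right) \frac{1}{4} = - \frac{61}{4}$)
$Z = 1734$ ($Z = 1746 - 3 \cdot 4 = 1746 - 12 = 1734$)
$Z - l{\left(67 \right)} = 1734 - - \frac{61}{4} = 1734 + \frac{61}{4} = \frac{6997}{4}$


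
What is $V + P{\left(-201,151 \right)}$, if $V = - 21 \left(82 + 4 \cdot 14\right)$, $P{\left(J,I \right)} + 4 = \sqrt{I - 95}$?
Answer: $-2902 + 2 \sqrt{14} \approx -2894.5$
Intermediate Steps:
$P{\left(J,I \right)} = -4 + \sqrt{-95 + I}$ ($P{\left(J,I \right)} = -4 + \sqrt{I - 95} = -4 + \sqrt{-95 + I}$)
$V = -2898$ ($V = - 21 \left(82 + 56\right) = \left(-21\right) 138 = -2898$)
$V + P{\left(-201,151 \right)} = -2898 - \left(4 - \sqrt{-95 + 151}\right) = -2898 - \left(4 - \sqrt{56}\right) = -2898 - \left(4 - 2 \sqrt{14}\right) = -2902 + 2 \sqrt{14}$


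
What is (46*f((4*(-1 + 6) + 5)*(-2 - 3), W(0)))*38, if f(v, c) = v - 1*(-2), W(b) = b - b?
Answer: -215004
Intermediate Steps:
W(b) = 0
f(v, c) = 2 + v (f(v, c) = v + 2 = 2 + v)
(46*f((4*(-1 + 6) + 5)*(-2 - 3), W(0)))*38 = (46*(2 + (4*(-1 + 6) + 5)*(-2 - 3)))*38 = (46*(2 + (4*5 + 5)*(-5)))*38 = (46*(2 + (20 + 5)*(-5)))*38 = (46*(2 + 25*(-5)))*38 = (46*(2 - 125))*38 = (46*(-123))*38 = -5658*38 = -215004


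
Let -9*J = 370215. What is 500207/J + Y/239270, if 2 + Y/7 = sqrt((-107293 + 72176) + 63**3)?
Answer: -11968510478/984237145 + 7*sqrt(214930)/239270 ≈ -12.147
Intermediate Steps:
Y = -14 + 7*sqrt(214930) (Y = -14 + 7*sqrt((-107293 + 72176) + 63**3) = -14 + 7*sqrt(-35117 + 250047) = -14 + 7*sqrt(214930) ≈ 3231.2)
J = -41135 (J = -1/9*370215 = -41135)
500207/J + Y/239270 = 500207/(-41135) + (-14 + 7*sqrt(214930))/239270 = 500207*(-1/41135) + (-14 + 7*sqrt(214930))*(1/239270) = -500207/41135 + (-7/119635 + 7*sqrt(214930)/239270) = -11968510478/984237145 + 7*sqrt(214930)/239270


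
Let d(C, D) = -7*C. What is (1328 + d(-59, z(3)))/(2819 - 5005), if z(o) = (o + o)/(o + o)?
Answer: -1741/2186 ≈ -0.79643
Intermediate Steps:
z(o) = 1 (z(o) = (2*o)/((2*o)) = (2*o)*(1/(2*o)) = 1)
(1328 + d(-59, z(3)))/(2819 - 5005) = (1328 - 7*(-59))/(2819 - 5005) = (1328 + 413)/(-2186) = 1741*(-1/2186) = -1741/2186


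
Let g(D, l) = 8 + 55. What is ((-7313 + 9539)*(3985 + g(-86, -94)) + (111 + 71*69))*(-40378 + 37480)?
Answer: -26127956484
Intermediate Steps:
g(D, l) = 63
((-7313 + 9539)*(3985 + g(-86, -94)) + (111 + 71*69))*(-40378 + 37480) = ((-7313 + 9539)*(3985 + 63) + (111 + 71*69))*(-40378 + 37480) = (2226*4048 + (111 + 4899))*(-2898) = (9010848 + 5010)*(-2898) = 9015858*(-2898) = -26127956484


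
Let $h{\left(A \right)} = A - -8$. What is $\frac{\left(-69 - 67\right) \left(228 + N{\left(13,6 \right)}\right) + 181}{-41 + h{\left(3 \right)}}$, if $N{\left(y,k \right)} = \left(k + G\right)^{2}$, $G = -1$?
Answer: $\frac{11409}{10} \approx 1140.9$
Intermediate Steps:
$h{\left(A \right)} = 8 + A$ ($h{\left(A \right)} = A + 8 = 8 + A$)
$N{\left(y,k \right)} = \left(-1 + k\right)^{2}$ ($N{\left(y,k \right)} = \left(k - 1\right)^{2} = \left(-1 + k\right)^{2}$)
$\frac{\left(-69 - 67\right) \left(228 + N{\left(13,6 \right)}\right) + 181}{-41 + h{\left(3 \right)}} = \frac{\left(-69 - 67\right) \left(228 + \left(-1 + 6\right)^{2}\right) + 181}{-41 + \left(8 + 3\right)} = \frac{- 136 \left(228 + 5^{2}\right) + 181}{-41 + 11} = \frac{- 136 \left(228 + 25\right) + 181}{-30} = \left(\left(-136\right) 253 + 181\right) \left(- \frac{1}{30}\right) = \left(-34408 + 181\right) \left(- \frac{1}{30}\right) = \left(-34227\right) \left(- \frac{1}{30}\right) = \frac{11409}{10}$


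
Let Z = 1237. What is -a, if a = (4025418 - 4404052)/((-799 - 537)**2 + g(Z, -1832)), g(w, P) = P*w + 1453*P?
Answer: -189317/1571592 ≈ -0.12046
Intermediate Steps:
g(w, P) = 1453*P + P*w
a = 189317/1571592 (a = (4025418 - 4404052)/((-799 - 537)**2 - 1832*(1453 + 1237)) = -378634/((-1336)**2 - 1832*2690) = -378634/(1784896 - 4928080) = -378634/(-3143184) = -378634*(-1/3143184) = 189317/1571592 ≈ 0.12046)
-a = -1*189317/1571592 = -189317/1571592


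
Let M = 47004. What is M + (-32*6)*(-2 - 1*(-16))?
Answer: 44316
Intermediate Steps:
M + (-32*6)*(-2 - 1*(-16)) = 47004 + (-32*6)*(-2 - 1*(-16)) = 47004 - 192*(-2 + 16) = 47004 - 192*14 = 47004 - 2688 = 44316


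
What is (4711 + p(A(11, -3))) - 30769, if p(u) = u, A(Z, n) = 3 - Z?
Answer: -26066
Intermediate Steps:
(4711 + p(A(11, -3))) - 30769 = (4711 + (3 - 1*11)) - 30769 = (4711 + (3 - 11)) - 30769 = (4711 - 8) - 30769 = 4703 - 30769 = -26066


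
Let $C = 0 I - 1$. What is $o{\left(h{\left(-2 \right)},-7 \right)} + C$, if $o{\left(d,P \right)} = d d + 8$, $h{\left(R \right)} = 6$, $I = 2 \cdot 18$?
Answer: $43$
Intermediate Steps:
$I = 36$
$o{\left(d,P \right)} = 8 + d^{2}$ ($o{\left(d,P \right)} = d^{2} + 8 = 8 + d^{2}$)
$C = -1$ ($C = 0 \cdot 36 - 1 = 0 - 1 = -1$)
$o{\left(h{\left(-2 \right)},-7 \right)} + C = \left(8 + 6^{2}\right) - 1 = \left(8 + 36\right) - 1 = 44 - 1 = 43$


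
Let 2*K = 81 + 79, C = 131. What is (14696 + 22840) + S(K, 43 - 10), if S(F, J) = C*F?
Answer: 48016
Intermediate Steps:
K = 80 (K = (81 + 79)/2 = (½)*160 = 80)
S(F, J) = 131*F
(14696 + 22840) + S(K, 43 - 10) = (14696 + 22840) + 131*80 = 37536 + 10480 = 48016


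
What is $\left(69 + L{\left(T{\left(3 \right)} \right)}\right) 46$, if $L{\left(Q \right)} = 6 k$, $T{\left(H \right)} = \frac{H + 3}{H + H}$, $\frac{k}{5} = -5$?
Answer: $-3726$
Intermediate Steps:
$k = -25$ ($k = 5 \left(-5\right) = -25$)
$T{\left(H \right)} = \frac{3 + H}{2 H}$
$L{\left(Q \right)} = -150$ ($L{\left(Q \right)} = 6 \left(-25\right) = -150$)
$\left(69 + L{\left(T{\left(3 \right)} \right)}\right) 46 = \left(69 - 150\right) 46 = \left(-81\right) 46 = -3726$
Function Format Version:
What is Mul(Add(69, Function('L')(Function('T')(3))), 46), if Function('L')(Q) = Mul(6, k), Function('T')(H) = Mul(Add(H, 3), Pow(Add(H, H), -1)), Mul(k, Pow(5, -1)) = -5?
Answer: -3726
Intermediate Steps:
k = -25 (k = Mul(5, -5) = -25)
Function('T')(H) = Mul(Rational(1, 2), Pow(H, -1), Add(3, H)) (Function('T')(H) = Mul(Add(3, H), Pow(Mul(2, H), -1)) = Mul(Add(3, H), Mul(Rational(1, 2), Pow(H, -1))) = Mul(Rational(1, 2), Pow(H, -1), Add(3, H)))
Function('L')(Q) = -150 (Function('L')(Q) = Mul(6, -25) = -150)
Mul(Add(69, Function('L')(Function('T')(3))), 46) = Mul(Add(69, -150), 46) = Mul(-81, 46) = -3726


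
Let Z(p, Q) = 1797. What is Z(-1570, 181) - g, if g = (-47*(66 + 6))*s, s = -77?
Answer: -258771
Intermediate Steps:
g = 260568 (g = -47*(66 + 6)*(-77) = -47*72*(-77) = -3384*(-77) = 260568)
Z(-1570, 181) - g = 1797 - 1*260568 = 1797 - 260568 = -258771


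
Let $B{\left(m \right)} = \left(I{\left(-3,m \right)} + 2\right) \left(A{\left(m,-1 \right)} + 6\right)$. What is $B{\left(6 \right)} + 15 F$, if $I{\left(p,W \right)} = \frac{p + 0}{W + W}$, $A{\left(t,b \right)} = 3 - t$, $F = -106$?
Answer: $- \frac{6339}{4} \approx -1584.8$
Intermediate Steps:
$I{\left(p,W \right)} = \frac{p}{2 W}$
$B{\left(m \right)} = \left(2 - \frac{3}{2 m}\right) \left(9 - m\right)$ ($B{\left(m \right)} = \left(\frac{1}{2} \left(-3\right) \frac{1}{m} + 2\right) \left(\left(3 - m\right) + 6\right) = \left(- \frac{3}{2 m} + 2\right) \left(9 - m\right) = \left(2 - \frac{3}{2 m}\right) \left(9 - m\right)$)
$B{\left(6 \right)} + 15 F = \left(\frac{39}{2} - 12 - \frac{27}{2 \cdot 6}\right) + 15 \left(-106\right) = \left(\frac{39}{2} - 12 - \frac{9}{4}\right) - 1590 = \frac{21}{4} - 1590 = - \frac{6339}{4}$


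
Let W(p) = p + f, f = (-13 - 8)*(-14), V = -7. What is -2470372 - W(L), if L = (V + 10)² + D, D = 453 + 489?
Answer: -2471617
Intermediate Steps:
D = 942
f = 294 (f = -21*(-14) = 294)
L = 951 (L = (-7 + 10)² + 942 = 3² + 942 = 9 + 942 = 951)
W(p) = 294 + p (W(p) = p + 294 = 294 + p)
-2470372 - W(L) = -2470372 - (294 + 951) = -2470372 - 1*1245 = -2470372 - 1245 = -2471617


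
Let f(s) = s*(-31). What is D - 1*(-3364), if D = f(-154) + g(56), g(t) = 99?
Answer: 8237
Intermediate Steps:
f(s) = -31*s
D = 4873 (D = -31*(-154) + 99 = 4774 + 99 = 4873)
D - 1*(-3364) = 4873 - 1*(-3364) = 4873 + 3364 = 8237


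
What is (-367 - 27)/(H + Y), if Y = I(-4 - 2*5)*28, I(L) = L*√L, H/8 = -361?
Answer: 71117/655740 - 9653*I*√14/655740 ≈ 0.10845 - 0.05508*I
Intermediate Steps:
H = -2888 (H = 8*(-361) = -2888)
I(L) = L^(3/2)
Y = -392*I*√14 (Y = (-4 - 2*5)^(3/2)*28 = (-4 - 10)^(3/2)*28 = (-14)^(3/2)*28 = -14*I*√14*28 = -392*I*√14 ≈ -1466.7*I)
(-367 - 27)/(H + Y) = (-367 - 27)/(-2888 - 392*I*√14) = -394/(-2888 - 392*I*√14)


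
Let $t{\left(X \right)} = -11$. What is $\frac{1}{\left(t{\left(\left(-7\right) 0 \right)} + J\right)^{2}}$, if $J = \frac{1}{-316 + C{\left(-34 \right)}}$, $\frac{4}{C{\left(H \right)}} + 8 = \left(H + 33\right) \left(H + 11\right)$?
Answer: $\frac{22429696}{2715556321} \approx 0.0082597$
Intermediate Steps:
$C{\left(H \right)} = \frac{4}{-8 + \left(11 + H\right) \left(33 + H\right)}$ ($C{\left(H \right)} = \frac{4}{-8 + \left(H + 33\right) \left(H + 11\right)} = \frac{4}{-8 + \left(33 + H\right) \left(11 + H\right)} = \frac{4}{-8 + \left(11 + H\right) \left(33 + H\right)}$)
$J = - \frac{15}{4736}$ ($J = \frac{1}{-316 + \frac{4}{355 + \left(-34\right)^{2} + 44 \left(-34\right)}} = \frac{1}{-316 + \frac{4}{355 + 1156 - 1496}} = \frac{1}{-316 + \frac{4}{15}} = \frac{1}{- \frac{4736}{15}} = - \frac{15}{4736} \approx -0.0031672$)
$\frac{1}{\left(t{\left(\left(-7\right) 0 \right)} + J\right)^{2}} = \frac{1}{\left(-11 - \frac{15}{4736}\right)^{2}} = \frac{1}{\left(- \frac{52111}{4736}\right)^{2}} = \frac{1}{\frac{2715556321}{22429696}} = \frac{22429696}{2715556321}$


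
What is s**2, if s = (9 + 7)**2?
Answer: 65536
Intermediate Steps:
s = 256 (s = 16**2 = 256)
s**2 = 256**2 = 65536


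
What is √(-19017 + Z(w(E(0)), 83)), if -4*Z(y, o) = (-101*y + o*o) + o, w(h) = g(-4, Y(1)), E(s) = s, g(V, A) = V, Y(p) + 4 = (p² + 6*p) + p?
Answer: I*√20861 ≈ 144.43*I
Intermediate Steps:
Y(p) = -4 + p² + 7*p (Y(p) = -4 + ((p² + 6*p) + p) = -4 + (p² + 7*p) = -4 + p² + 7*p)
w(h) = -4
Z(y, o) = -o/4 - o²/4 + 101*y/4 (Z(y, o) = -((-101*y + o*o) + o)/4 = -((-101*y + o²) + o)/4 = -((o² - 101*y) + o)/4 = -(o + o² - 101*y)/4 = -o/4 - o²/4 + 101*y/4)
√(-19017 + Z(w(E(0)), 83)) = √(-19017 + (-¼*83 - ¼*83² + (101/4)*(-4))) = √(-19017 + (-83/4 - ¼*6889 - 101)) = √(-19017 + (-83/4 - 6889/4 - 101)) = √(-19017 - 1844) = √(-20861) = I*√20861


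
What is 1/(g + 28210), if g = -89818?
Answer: -1/61608 ≈ -1.6232e-5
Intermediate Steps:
1/(g + 28210) = 1/(-89818 + 28210) = 1/(-61608) = -1/61608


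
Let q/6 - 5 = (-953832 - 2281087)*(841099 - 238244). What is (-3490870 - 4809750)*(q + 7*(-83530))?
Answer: 97126576817696233000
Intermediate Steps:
q = -11701122562440 (q = 30 + 6*((-953832 - 2281087)*(841099 - 238244)) = 30 + 6*(-3234919*602855) = 30 + 6*(-1950187093745) = 30 - 11701122562470 = -11701122562440)
(-3490870 - 4809750)*(q + 7*(-83530)) = (-3490870 - 4809750)*(-11701122562440 + 7*(-83530)) = -8300620*(-11701122562440 - 584710) = -8300620*(-11701123147150) = 97126576817696233000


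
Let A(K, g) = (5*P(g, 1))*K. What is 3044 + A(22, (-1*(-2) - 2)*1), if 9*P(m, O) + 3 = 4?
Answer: 27506/9 ≈ 3056.2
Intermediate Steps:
P(m, O) = ⅑ (P(m, O) = -⅓ + (⅑)*4 = -⅓ + 4/9 = ⅑)
A(K, g) = 5*K/9 (A(K, g) = (5*(⅑))*K = 5*K/9)
3044 + A(22, (-1*(-2) - 2)*1) = 3044 + (5/9)*22 = 3044 + 110/9 = 27506/9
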